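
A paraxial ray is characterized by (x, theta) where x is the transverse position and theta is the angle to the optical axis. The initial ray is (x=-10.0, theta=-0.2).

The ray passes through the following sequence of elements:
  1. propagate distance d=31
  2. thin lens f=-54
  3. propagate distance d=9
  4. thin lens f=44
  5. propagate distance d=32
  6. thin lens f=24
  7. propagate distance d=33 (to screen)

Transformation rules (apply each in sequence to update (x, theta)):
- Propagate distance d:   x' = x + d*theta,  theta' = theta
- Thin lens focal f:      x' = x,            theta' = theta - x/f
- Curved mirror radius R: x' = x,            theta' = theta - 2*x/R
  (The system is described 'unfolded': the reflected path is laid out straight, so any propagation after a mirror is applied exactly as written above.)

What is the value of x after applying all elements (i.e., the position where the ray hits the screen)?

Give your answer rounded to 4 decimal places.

Answer: 7.1420

Derivation:
Initial: x=-10.0000 theta=-0.2000
After 1 (propagate distance d=31): x=-16.2000 theta=-0.2000
After 2 (thin lens f=-54): x=-16.2000 theta=-0.5000
After 3 (propagate distance d=9): x=-20.7000 theta=-0.5000
After 4 (thin lens f=44): x=-20.7000 theta=-13/440 (≈-0.0295)
After 5 (propagate distance d=32): x=-2381/110 (≈-21.6455) theta=-13/440 (≈-0.0295)
After 6 (thin lens f=24): x=-2381/110 (≈-21.6455) theta=2303/2640 (≈0.8723)
After 7 (propagate distance d=33 (to screen)): x=1257/176 (≈7.1420) theta=2303/2640 (≈0.8723)
Rounded to 4 decimal places: x = 7.1420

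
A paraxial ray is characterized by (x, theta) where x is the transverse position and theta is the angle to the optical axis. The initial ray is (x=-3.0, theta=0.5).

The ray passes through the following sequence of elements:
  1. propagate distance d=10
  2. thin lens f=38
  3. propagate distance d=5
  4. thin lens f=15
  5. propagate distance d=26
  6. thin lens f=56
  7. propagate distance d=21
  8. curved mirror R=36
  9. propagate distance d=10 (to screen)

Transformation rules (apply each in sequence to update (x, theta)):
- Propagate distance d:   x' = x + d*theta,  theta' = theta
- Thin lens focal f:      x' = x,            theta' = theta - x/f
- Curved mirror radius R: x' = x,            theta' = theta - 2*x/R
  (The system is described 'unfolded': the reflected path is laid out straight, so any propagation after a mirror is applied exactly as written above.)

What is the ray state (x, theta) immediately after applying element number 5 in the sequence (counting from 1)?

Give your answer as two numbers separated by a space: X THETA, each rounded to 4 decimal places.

Initial: x=-3.0000 theta=0.5000
After 1 (propagate distance d=10): x=2.0000 theta=0.5000
After 2 (thin lens f=38): x=2.0000 theta=17/38 (≈0.4474)
After 3 (propagate distance d=5): x=161/38 (≈4.2368) theta=17/38 (≈0.4474)
After 4 (thin lens f=15): x=161/38 (≈4.2368) theta=47/285 (≈0.1649)
After 5 (propagate distance d=26): x=4859/570 (≈8.5246) theta=47/285 (≈0.1649)
Rounded to 4 decimal places: x = 8.5246, theta = 0.1649

Answer: 8.5246 0.1649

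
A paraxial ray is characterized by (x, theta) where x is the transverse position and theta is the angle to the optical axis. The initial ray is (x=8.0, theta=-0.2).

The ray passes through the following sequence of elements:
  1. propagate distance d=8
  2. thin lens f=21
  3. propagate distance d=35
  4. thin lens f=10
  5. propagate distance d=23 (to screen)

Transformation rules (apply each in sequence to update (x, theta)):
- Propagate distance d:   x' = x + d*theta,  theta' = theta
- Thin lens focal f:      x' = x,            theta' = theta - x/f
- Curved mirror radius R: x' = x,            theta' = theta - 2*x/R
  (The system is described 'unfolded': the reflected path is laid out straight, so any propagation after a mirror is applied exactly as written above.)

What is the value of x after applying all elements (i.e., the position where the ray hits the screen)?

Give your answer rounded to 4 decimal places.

Answer: 3.0371

Derivation:
Initial: x=8.0000 theta=-0.2000
After 1 (propagate distance d=8): x=6.4000 theta=-0.2000
After 2 (thin lens f=21): x=6.4000 theta=-53/105 (≈-0.5048)
After 3 (propagate distance d=35): x=-169/15 (≈-11.2667) theta=-53/105 (≈-0.5048)
After 4 (thin lens f=10): x=-169/15 (≈-11.2667) theta=653/1050 (≈0.6219)
After 5 (propagate distance d=23 (to screen)): x=1063/350 (≈3.0371) theta=653/1050 (≈0.6219)
Rounded to 4 decimal places: x = 3.0371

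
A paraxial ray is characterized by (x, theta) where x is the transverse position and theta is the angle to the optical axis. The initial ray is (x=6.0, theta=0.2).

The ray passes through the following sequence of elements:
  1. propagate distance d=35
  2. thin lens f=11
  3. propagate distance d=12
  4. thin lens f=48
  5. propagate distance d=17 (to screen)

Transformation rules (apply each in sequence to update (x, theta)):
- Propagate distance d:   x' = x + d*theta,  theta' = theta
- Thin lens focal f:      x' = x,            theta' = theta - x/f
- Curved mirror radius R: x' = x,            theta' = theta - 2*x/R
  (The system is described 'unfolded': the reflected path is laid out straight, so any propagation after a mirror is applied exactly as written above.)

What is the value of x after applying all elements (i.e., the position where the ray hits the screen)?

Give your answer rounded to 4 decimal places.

Initial: x=6.0000 theta=0.2000
After 1 (propagate distance d=35): x=13.0000 theta=0.2000
After 2 (thin lens f=11): x=13.0000 theta=-54/55 (≈-0.9818)
After 3 (propagate distance d=12): x=67/55 (≈1.2182) theta=-54/55 (≈-0.9818)
After 4 (thin lens f=48): x=67/55 (≈1.2182) theta=-2659/2640 (≈-1.0072)
After 5 (propagate distance d=17 (to screen)): x=-3817/240 (≈-15.9042) theta=-2659/2640 (≈-1.0072)
Rounded to 4 decimal places: x = -15.9042

Answer: -15.9042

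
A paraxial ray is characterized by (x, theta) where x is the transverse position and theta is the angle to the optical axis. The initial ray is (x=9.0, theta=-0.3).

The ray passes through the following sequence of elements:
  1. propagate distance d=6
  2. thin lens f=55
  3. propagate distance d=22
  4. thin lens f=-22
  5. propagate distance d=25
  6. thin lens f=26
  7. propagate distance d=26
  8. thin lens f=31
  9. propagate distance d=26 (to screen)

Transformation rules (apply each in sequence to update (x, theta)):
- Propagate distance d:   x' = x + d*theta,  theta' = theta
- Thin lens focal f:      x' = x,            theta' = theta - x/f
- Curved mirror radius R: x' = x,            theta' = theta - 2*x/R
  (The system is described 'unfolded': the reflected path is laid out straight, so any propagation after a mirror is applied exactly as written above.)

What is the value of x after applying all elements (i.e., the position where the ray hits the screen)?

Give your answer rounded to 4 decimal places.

Initial: x=9.0000 theta=-0.3000
After 1 (propagate distance d=6): x=7.2000 theta=-0.3000
After 2 (thin lens f=55): x=7.2000 theta=-237/550 (≈-0.4309)
After 3 (propagate distance d=22): x=-2.2800 theta=-237/550 (≈-0.4309)
After 4 (thin lens f=-22): x=-2.2800 theta=-147/275 (≈-0.5345)
After 5 (propagate distance d=25): x=-4302/275 (≈-15.6436) theta=-147/275 (≈-0.5345)
After 6 (thin lens f=26): x=-4302/275 (≈-15.6436) theta=48/715 (≈0.0671)
After 7 (propagate distance d=26): x=-3822/275 (≈-13.8982) theta=48/715 (≈0.0671)
After 8 (thin lens f=31): x=-3822/275 (≈-13.8982) theta=57126/110825 (≈0.5155)
After 9 (propagate distance d=26 (to screen)): x=-846/1705 (≈-0.4962) theta=57126/110825 (≈0.5155)
Rounded to 4 decimal places: x = -0.4962

Answer: -0.4962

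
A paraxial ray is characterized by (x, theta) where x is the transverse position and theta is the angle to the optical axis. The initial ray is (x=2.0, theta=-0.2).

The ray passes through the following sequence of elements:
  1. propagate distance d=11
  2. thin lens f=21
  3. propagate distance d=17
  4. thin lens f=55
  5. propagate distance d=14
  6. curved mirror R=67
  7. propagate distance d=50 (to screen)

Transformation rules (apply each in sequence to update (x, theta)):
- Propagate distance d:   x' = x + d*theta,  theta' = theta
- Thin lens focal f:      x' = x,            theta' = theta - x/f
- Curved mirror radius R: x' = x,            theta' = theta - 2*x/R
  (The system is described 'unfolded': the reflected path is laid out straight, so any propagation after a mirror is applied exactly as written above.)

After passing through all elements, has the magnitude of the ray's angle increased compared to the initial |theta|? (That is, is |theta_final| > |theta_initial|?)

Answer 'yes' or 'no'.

Initial: x=2.0000 theta=-0.2000
After 1 (propagate distance d=11): x=-0.2000 theta=-0.2000
After 2 (thin lens f=21): x=-0.2000 theta=-4/21 (≈-0.1905)
After 3 (propagate distance d=17): x=-361/105 (≈-3.4381) theta=-4/21 (≈-0.1905)
After 4 (thin lens f=55): x=-361/105 (≈-3.4381) theta=-739/5775 (≈-0.1280)
After 5 (propagate distance d=14): x=-10067/1925 (≈-5.2296) theta=-739/5775 (≈-0.1280)
After 6 (curved mirror R=67): x=-10067/1925 (≈-5.2296) theta=10889/386925 (≈0.0281)
After 7 (propagate distance d=50 (to screen)): x=-1479017/386925 (≈-3.8225) theta=10889/386925 (≈0.0281)
|theta_initial|=0.2000 |theta_final|=10889/386925 (≈0.0281) -> not increased

Answer: no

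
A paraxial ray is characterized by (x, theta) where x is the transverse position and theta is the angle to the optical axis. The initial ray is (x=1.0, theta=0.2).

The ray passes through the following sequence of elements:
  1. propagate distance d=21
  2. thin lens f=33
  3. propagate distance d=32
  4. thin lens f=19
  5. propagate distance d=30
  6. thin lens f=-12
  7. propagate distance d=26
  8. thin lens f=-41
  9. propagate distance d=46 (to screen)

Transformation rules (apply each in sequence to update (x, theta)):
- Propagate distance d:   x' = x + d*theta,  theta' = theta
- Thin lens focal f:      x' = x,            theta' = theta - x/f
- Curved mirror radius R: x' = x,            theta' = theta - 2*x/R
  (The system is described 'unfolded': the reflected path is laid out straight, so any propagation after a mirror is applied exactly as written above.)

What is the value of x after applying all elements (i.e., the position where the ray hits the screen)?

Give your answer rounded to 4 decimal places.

Answer: -57.2584

Derivation:
Initial: x=1.0000 theta=0.2000
After 1 (propagate distance d=21): x=5.2000 theta=0.2000
After 2 (thin lens f=33): x=5.2000 theta=7/165 (≈0.0424)
After 3 (propagate distance d=32): x=1082/165 (≈6.5576) theta=7/165 (≈0.0424)
After 4 (thin lens f=19): x=1082/165 (≈6.5576) theta=-949/3135 (≈-0.3027)
After 5 (propagate distance d=30): x=-7912/3135 (≈-2.5238) theta=-949/3135 (≈-0.3027)
After 6 (thin lens f=-12): x=-7912/3135 (≈-2.5238) theta=-965/1881 (≈-0.5130)
After 7 (propagate distance d=26): x=-149186/9405 (≈-15.8624) theta=-965/1881 (≈-0.5130)
After 8 (thin lens f=-41): x=-149186/9405 (≈-15.8624) theta=-347011/385605 (≈-0.8999)
After 9 (propagate distance d=46 (to screen)): x=-22079132/385605 (≈-57.2584) theta=-347011/385605 (≈-0.8999)
Rounded to 4 decimal places: x = -57.2584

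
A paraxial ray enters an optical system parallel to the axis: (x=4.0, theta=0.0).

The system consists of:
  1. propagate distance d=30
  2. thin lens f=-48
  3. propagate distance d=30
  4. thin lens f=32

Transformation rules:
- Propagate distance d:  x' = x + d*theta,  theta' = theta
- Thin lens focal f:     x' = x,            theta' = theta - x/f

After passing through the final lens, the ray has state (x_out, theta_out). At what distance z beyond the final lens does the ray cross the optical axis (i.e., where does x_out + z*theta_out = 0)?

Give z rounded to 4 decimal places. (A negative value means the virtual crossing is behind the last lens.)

Initial: x=4.0000 theta=0.0000
After 1 (propagate distance d=30): x=4.0000 theta=0.0000
After 2 (thin lens f=-48): x=4.0000 theta=1/12 (≈0.0833)
After 3 (propagate distance d=30): x=6.5000 theta=1/12 (≈0.0833)
After 4 (thin lens f=32): x=6.5000 theta=-23/192 (≈-0.1198)
z_focus = -x_out/theta_out = -(6.5000)/(-23/192) = 1248/23 ≈ 54.2609
Rounded to 4 decimal places: z = 54.2609

Answer: 54.2609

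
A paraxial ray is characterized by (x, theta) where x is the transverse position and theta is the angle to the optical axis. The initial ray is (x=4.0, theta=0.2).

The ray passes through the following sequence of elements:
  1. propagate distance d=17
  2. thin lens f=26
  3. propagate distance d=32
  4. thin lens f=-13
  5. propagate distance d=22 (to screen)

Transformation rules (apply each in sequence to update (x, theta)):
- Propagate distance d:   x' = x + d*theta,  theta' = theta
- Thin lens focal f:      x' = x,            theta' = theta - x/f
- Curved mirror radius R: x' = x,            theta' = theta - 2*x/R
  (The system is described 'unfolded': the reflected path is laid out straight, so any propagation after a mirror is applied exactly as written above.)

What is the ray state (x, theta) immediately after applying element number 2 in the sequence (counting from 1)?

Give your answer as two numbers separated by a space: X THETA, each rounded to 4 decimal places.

Initial: x=4.0000 theta=0.2000
After 1 (propagate distance d=17): x=7.4000 theta=0.2000
After 2 (thin lens f=26): x=7.4000 theta=-11/130 (≈-0.0846)
Rounded to 4 decimal places: x = 7.4000, theta = -0.0846

Answer: 7.4000 -0.0846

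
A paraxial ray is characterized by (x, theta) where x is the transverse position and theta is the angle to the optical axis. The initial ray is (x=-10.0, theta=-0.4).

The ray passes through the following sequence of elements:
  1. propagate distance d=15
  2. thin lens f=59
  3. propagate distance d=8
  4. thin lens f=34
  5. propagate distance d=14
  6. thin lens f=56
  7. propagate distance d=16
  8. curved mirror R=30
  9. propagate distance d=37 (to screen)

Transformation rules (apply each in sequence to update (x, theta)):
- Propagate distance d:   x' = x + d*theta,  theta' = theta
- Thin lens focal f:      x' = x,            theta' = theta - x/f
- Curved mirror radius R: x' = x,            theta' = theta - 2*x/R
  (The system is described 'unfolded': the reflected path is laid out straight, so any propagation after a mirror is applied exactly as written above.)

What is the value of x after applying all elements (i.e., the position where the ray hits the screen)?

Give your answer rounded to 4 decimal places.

Initial: x=-10.0000 theta=-0.4000
After 1 (propagate distance d=15): x=-16.0000 theta=-0.4000
After 2 (thin lens f=59): x=-16.0000 theta=-38/295 (≈-0.1288)
After 3 (propagate distance d=8): x=-5024/295 (≈-17.0305) theta=-38/295 (≈-0.1288)
After 4 (thin lens f=34): x=-5024/295 (≈-17.0305) theta=1866/5015 (≈0.3721)
After 5 (propagate distance d=14): x=-59284/5015 (≈-11.8213) theta=1866/5015 (≈0.3721)
After 6 (thin lens f=56): x=-59284/5015 (≈-11.8213) theta=8189/14042 (≈0.5832)
After 7 (propagate distance d=16): x=-87428/35105 (≈-2.4905) theta=8189/14042 (≈0.5832)
After 8 (curved mirror R=30): x=-87428/35105 (≈-2.4905) theta=789031/1053150 (≈0.7492)
After 9 (propagate distance d=37 (to screen)): x=3795901/150450 (≈25.2303) theta=789031/1053150 (≈0.7492)
Rounded to 4 decimal places: x = 25.2303

Answer: 25.2303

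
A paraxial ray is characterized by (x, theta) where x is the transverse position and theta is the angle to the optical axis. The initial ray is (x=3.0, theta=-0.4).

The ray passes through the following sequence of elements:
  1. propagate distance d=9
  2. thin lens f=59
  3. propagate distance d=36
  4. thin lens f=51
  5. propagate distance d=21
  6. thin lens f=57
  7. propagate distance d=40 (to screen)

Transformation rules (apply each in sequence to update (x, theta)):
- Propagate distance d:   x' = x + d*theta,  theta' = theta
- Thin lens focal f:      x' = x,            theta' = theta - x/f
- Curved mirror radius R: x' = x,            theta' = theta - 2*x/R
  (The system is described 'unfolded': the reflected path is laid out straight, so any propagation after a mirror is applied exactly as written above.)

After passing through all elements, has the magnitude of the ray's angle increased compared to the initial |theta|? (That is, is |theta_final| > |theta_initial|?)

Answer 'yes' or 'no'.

Answer: no

Derivation:
Initial: x=3.0000 theta=-0.4000
After 1 (propagate distance d=9): x=-0.6000 theta=-0.4000
After 2 (thin lens f=59): x=-0.6000 theta=-23/59 (≈-0.3898)
After 3 (propagate distance d=36): x=-4317/295 (≈-14.6339) theta=-23/59 (≈-0.3898)
After 4 (thin lens f=51): x=-4317/295 (≈-14.6339) theta=-516/5015 (≈-0.1029)
After 5 (propagate distance d=21): x=-16845/1003 (≈-16.7946) theta=-516/5015 (≈-0.1029)
After 6 (thin lens f=57): x=-16845/1003 (≈-16.7946) theta=18271/95285 (≈0.1918)
After 7 (propagate distance d=40 (to screen)): x=-173887/19057 (≈-9.1246) theta=18271/95285 (≈0.1918)
|theta_initial|=0.4000 |theta_final|=18271/95285 (≈0.1918) -> not increased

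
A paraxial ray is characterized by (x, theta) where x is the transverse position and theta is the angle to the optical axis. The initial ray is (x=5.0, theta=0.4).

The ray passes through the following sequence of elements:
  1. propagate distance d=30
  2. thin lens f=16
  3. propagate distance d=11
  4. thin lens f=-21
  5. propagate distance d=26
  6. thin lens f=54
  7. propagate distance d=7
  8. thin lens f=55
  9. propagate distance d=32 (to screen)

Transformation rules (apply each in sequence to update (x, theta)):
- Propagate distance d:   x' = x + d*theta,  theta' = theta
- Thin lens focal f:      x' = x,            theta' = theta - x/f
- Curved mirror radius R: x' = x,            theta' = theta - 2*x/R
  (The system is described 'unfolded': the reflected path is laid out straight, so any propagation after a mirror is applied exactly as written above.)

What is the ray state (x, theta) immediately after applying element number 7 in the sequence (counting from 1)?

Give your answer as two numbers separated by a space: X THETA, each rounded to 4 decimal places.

Answer: 2.5275 -0.2836

Derivation:
Initial: x=5.0000 theta=0.4000
After 1 (propagate distance d=30): x=17.0000 theta=0.4000
After 2 (thin lens f=16): x=17.0000 theta=-0.6625
After 3 (propagate distance d=11): x=9.7125 theta=-0.6625
After 4 (thin lens f=-21): x=9.7125 theta=-0.2000
After 5 (propagate distance d=26): x=4.5125 theta=-0.2000
After 6 (thin lens f=54): x=4.5125 theta=-245/864 (≈-0.2836)
After 7 (propagate distance d=7): x=10919/4320 (≈2.5275) theta=-245/864 (≈-0.2836)
Rounded to 4 decimal places: x = 2.5275, theta = -0.2836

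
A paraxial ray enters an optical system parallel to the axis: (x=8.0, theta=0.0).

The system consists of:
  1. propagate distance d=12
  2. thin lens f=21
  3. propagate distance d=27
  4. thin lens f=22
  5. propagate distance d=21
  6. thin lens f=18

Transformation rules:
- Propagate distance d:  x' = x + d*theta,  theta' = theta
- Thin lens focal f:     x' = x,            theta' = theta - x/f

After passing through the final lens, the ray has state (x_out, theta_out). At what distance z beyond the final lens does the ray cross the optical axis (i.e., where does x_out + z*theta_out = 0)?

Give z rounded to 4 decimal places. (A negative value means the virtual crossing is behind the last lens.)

Answer: 46.8000

Derivation:
Initial: x=8.0000 theta=0.0000
After 1 (propagate distance d=12): x=8.0000 theta=0.0000
After 2 (thin lens f=21): x=8.0000 theta=-8/21 (≈-0.3810)
After 3 (propagate distance d=27): x=-16/7 (≈-2.2857) theta=-8/21 (≈-0.3810)
After 4 (thin lens f=22): x=-16/7 (≈-2.2857) theta=-64/231 (≈-0.2771)
After 5 (propagate distance d=21): x=-624/77 (≈-8.1039) theta=-64/231 (≈-0.2771)
After 6 (thin lens f=18): x=-624/77 (≈-8.1039) theta=40/231 (≈0.1732)
z_focus = -x_out/theta_out = -(-624/77)/(40/231) = 46.8000
Rounded to 4 decimal places: z = 46.8000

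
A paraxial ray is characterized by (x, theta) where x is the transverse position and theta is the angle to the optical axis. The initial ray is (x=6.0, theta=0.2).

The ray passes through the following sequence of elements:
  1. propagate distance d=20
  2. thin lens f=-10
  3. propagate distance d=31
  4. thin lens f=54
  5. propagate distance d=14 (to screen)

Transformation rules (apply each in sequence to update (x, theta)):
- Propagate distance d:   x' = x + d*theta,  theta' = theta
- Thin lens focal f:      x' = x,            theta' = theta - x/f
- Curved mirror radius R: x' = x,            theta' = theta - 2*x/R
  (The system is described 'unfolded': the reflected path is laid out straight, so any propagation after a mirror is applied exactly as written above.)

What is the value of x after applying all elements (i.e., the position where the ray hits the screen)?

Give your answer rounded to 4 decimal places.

Initial: x=6.0000 theta=0.2000
After 1 (propagate distance d=20): x=10.0000 theta=0.2000
After 2 (thin lens f=-10): x=10.0000 theta=1.2000
After 3 (propagate distance d=31): x=47.2000 theta=1.2000
After 4 (thin lens f=54): x=47.2000 theta=44/135 (≈0.3259)
After 5 (propagate distance d=14 (to screen)): x=6988/135 (≈51.7630) theta=44/135 (≈0.3259)
Rounded to 4 decimal places: x = 51.7630

Answer: 51.7630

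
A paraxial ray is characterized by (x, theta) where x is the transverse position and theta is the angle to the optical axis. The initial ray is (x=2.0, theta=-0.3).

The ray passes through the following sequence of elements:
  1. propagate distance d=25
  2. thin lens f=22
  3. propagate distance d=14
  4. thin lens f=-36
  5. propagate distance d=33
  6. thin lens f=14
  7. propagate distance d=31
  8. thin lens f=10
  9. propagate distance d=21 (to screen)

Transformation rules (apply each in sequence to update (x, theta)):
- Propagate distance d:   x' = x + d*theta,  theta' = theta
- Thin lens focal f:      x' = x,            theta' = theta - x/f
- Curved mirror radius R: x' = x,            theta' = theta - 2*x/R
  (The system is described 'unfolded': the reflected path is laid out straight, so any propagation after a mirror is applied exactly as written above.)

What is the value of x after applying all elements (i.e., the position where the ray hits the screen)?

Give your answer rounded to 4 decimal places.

Answer: 5.1344

Derivation:
Initial: x=2.0000 theta=-0.3000
After 1 (propagate distance d=25): x=-5.5000 theta=-0.3000
After 2 (thin lens f=22): x=-5.5000 theta=-0.0500
After 3 (propagate distance d=14): x=-6.2000 theta=-0.0500
After 4 (thin lens f=-36): x=-6.2000 theta=-2/9 (≈-0.2222)
After 5 (propagate distance d=33): x=-203/15 (≈-13.5333) theta=-2/9 (≈-0.2222)
After 6 (thin lens f=14): x=-203/15 (≈-13.5333) theta=67/90 (≈0.7444)
After 7 (propagate distance d=31): x=859/90 (≈9.5444) theta=67/90 (≈0.7444)
After 8 (thin lens f=10): x=859/90 (≈9.5444) theta=-0.2100
After 9 (propagate distance d=21 (to screen)): x=4621/900 (≈5.1344) theta=-0.2100
Rounded to 4 decimal places: x = 5.1344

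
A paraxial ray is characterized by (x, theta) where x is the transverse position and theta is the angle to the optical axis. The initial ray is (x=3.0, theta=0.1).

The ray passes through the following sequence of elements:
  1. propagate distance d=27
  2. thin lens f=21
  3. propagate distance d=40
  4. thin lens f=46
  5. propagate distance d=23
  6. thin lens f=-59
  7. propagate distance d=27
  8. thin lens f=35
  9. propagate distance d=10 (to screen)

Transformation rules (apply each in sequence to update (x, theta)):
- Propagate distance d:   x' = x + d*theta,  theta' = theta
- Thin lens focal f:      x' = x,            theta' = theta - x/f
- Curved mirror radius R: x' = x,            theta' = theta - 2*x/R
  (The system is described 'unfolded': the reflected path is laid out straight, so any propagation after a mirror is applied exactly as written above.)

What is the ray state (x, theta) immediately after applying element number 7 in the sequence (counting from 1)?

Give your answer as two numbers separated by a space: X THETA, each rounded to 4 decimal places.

Initial: x=3.0000 theta=0.1000
After 1 (propagate distance d=27): x=5.7000 theta=0.1000
After 2 (thin lens f=21): x=5.7000 theta=-6/35 (≈-0.1714)
After 3 (propagate distance d=40): x=-81/70 (≈-1.1571) theta=-6/35 (≈-0.1714)
After 4 (thin lens f=46): x=-81/70 (≈-1.1571) theta=-471/3220 (≈-0.1463)
After 5 (propagate distance d=23): x=-633/140 (≈-4.5214) theta=-471/3220 (≈-0.1463)
After 6 (thin lens f=-59): x=-633/140 (≈-4.5214) theta=-10587/47495 (≈-0.2229)
After 7 (propagate distance d=27): x=-2002377/189980 (≈-10.5399) theta=-10587/47495 (≈-0.2229)
Rounded to 4 decimal places: x = -10.5399, theta = -0.2229

Answer: -10.5399 -0.2229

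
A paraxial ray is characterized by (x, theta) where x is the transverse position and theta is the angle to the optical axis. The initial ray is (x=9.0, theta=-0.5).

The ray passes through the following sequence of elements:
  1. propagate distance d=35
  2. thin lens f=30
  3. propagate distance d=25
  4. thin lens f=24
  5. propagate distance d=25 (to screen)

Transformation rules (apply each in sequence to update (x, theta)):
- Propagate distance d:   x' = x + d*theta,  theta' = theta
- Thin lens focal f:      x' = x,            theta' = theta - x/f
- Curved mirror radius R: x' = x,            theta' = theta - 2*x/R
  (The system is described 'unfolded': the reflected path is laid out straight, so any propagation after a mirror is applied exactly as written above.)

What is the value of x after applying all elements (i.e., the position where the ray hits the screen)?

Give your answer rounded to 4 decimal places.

Initial: x=9.0000 theta=-0.5000
After 1 (propagate distance d=35): x=-8.5000 theta=-0.5000
After 2 (thin lens f=30): x=-8.5000 theta=-13/60 (≈-0.2167)
After 3 (propagate distance d=25): x=-167/12 (≈-13.9167) theta=-13/60 (≈-0.2167)
After 4 (thin lens f=24): x=-167/12 (≈-13.9167) theta=523/1440 (≈0.3632)
After 5 (propagate distance d=25 (to screen)): x=-1393/288 (≈-4.8368) theta=523/1440 (≈0.3632)
Rounded to 4 decimal places: x = -4.8368

Answer: -4.8368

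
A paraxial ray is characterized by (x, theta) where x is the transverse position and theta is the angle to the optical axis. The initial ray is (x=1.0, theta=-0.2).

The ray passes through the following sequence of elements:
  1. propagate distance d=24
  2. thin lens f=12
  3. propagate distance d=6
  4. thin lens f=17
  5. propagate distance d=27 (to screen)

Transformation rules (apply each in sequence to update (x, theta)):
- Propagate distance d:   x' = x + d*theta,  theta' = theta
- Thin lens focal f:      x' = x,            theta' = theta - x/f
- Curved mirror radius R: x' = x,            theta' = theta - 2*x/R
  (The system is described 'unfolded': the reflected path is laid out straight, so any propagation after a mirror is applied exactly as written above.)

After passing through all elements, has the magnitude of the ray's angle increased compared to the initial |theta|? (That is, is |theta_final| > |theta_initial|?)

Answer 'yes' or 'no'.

Initial: x=1.0000 theta=-0.2000
After 1 (propagate distance d=24): x=-3.8000 theta=-0.2000
After 2 (thin lens f=12): x=-3.8000 theta=7/60 (≈0.1167)
After 3 (propagate distance d=6): x=-3.1000 theta=7/60 (≈0.1167)
After 4 (thin lens f=17): x=-3.1000 theta=61/204 (≈0.2990)
After 5 (propagate distance d=27 (to screen)): x=1691/340 (≈4.9735) theta=61/204 (≈0.2990)
|theta_initial|=0.2000 |theta_final|=61/204 (≈0.2990) -> increased

Answer: yes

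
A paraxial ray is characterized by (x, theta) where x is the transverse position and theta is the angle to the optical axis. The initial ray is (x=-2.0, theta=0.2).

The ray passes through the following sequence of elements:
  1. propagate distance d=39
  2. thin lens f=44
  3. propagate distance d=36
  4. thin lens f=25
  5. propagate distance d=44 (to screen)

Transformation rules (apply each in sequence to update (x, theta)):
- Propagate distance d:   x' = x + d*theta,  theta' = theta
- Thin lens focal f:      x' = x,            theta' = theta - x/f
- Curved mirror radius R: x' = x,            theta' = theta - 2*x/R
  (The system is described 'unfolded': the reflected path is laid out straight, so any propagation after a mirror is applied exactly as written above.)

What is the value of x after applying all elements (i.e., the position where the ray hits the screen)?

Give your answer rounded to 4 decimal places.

Initial: x=-2.0000 theta=0.2000
After 1 (propagate distance d=39): x=5.8000 theta=0.2000
After 2 (thin lens f=44): x=5.8000 theta=3/44 (≈0.0682)
After 3 (propagate distance d=36): x=454/55 (≈8.2545) theta=3/44 (≈0.0682)
After 4 (thin lens f=25): x=454/55 (≈8.2545) theta=-0.2620
After 5 (propagate distance d=44 (to screen)): x=-4501/1375 (≈-3.2735) theta=-0.2620
Rounded to 4 decimal places: x = -3.2735

Answer: -3.2735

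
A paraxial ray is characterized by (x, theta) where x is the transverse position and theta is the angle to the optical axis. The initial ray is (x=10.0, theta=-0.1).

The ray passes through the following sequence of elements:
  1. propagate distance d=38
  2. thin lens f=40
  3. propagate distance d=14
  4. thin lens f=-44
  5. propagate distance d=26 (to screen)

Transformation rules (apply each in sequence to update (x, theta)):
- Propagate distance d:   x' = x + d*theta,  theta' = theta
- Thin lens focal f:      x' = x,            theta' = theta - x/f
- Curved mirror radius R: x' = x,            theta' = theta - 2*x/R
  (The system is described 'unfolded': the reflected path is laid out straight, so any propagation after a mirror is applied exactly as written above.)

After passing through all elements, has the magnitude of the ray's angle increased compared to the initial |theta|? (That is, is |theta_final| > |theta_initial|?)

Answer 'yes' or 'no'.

Answer: yes

Derivation:
Initial: x=10.0000 theta=-0.1000
After 1 (propagate distance d=38): x=6.2000 theta=-0.1000
After 2 (thin lens f=40): x=6.2000 theta=-0.2550
After 3 (propagate distance d=14): x=2.6300 theta=-0.2550
After 4 (thin lens f=-44): x=2.6300 theta=-859/4400 (≈-0.1952)
After 5 (propagate distance d=26 (to screen)): x=-5381/2200 (≈-2.4459) theta=-859/4400 (≈-0.1952)
|theta_initial|=0.1000 |theta_final|=859/4400 (≈0.1952) -> increased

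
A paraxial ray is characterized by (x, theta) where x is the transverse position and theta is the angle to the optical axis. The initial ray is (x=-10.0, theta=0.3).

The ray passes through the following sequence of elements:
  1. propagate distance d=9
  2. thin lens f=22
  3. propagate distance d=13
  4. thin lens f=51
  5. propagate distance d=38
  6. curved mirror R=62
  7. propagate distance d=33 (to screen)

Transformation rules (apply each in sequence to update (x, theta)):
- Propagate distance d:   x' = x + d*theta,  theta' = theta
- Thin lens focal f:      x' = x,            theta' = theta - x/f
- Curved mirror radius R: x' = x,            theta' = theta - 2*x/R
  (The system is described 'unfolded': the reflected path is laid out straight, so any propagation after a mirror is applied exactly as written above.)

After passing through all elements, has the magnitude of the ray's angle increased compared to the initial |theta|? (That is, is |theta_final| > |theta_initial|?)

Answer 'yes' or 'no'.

Answer: no

Derivation:
Initial: x=-10.0000 theta=0.3000
After 1 (propagate distance d=9): x=-7.3000 theta=0.3000
After 2 (thin lens f=22): x=-7.3000 theta=139/220 (≈0.6318)
After 3 (propagate distance d=13): x=201/220 (≈0.9136) theta=139/220 (≈0.6318)
After 4 (thin lens f=51): x=201/220 (≈0.9136) theta=574/935 (≈0.6139)
After 5 (propagate distance d=38): x=18133/748 (≈24.2420) theta=574/935 (≈0.6139)
After 6 (curved mirror R=62): x=18133/748 (≈24.2420) theta=-19489/115940 (≈-0.1681)
After 7 (propagate distance d=33 (to screen)): x=1083739/57970 (≈18.6948) theta=-19489/115940 (≈-0.1681)
|theta_initial|=0.3000 |theta_final|=19489/115940 (≈0.1681) -> not increased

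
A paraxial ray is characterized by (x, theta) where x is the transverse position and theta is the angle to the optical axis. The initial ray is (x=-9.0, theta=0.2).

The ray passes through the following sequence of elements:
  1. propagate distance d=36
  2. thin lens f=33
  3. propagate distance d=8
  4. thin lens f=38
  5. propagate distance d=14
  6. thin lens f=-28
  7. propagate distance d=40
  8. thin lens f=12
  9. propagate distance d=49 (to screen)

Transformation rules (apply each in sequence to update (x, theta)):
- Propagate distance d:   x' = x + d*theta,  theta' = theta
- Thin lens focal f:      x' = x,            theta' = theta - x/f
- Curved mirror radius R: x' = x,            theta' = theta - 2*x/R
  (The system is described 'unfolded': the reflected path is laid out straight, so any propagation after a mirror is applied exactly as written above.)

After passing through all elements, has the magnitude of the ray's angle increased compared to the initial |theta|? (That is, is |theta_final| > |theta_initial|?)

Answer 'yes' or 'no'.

Initial: x=-9.0000 theta=0.2000
After 1 (propagate distance d=36): x=-1.8000 theta=0.2000
After 2 (thin lens f=33): x=-1.8000 theta=14/55 (≈0.2545)
After 3 (propagate distance d=8): x=13/55 (≈0.2364) theta=14/55 (≈0.2545)
After 4 (thin lens f=38): x=13/55 (≈0.2364) theta=519/2090 (≈0.2483)
After 5 (propagate distance d=14): x=776/209 (≈3.7129) theta=519/2090 (≈0.2483)
After 6 (thin lens f=-28): x=776/209 (≈3.7129) theta=5573/14630 (≈0.3809)
After 7 (propagate distance d=40): x=27724/1463 (≈18.9501) theta=5573/14630 (≈0.3809)
After 8 (thin lens f=12): x=27724/1463 (≈18.9501) theta=-683/570 (≈-1.1982)
After 9 (propagate distance d=49 (to screen)): x=-1745239/43890 (≈-39.7639) theta=-683/570 (≈-1.1982)
|theta_initial|=0.2000 |theta_final|=683/570 (≈1.1982) -> increased

Answer: yes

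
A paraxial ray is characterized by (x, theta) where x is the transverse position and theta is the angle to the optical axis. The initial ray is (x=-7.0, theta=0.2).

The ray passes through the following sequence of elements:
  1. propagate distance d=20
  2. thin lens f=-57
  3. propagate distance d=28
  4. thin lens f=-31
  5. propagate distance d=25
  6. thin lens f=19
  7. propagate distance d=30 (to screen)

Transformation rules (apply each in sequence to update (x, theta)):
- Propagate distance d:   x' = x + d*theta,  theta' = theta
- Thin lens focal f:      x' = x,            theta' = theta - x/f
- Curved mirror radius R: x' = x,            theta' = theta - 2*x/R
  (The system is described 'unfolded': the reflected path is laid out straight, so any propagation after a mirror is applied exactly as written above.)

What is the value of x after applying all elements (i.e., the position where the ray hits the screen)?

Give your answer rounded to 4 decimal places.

Initial: x=-7.0000 theta=0.2000
After 1 (propagate distance d=20): x=-3.0000 theta=0.2000
After 2 (thin lens f=-57): x=-3.0000 theta=14/95 (≈0.1474)
After 3 (propagate distance d=28): x=107/95 (≈1.1263) theta=14/95 (≈0.1474)
After 4 (thin lens f=-31): x=107/95 (≈1.1263) theta=541/2945 (≈0.1837)
After 5 (propagate distance d=25): x=16842/2945 (≈5.7188) theta=541/2945 (≈0.1837)
After 6 (thin lens f=19): x=16842/2945 (≈5.7188) theta=-6563/55955 (≈-0.1173)
After 7 (propagate distance d=30 (to screen)): x=123108/55955 (≈2.2001) theta=-6563/55955 (≈-0.1173)
Rounded to 4 decimal places: x = 2.2001

Answer: 2.2001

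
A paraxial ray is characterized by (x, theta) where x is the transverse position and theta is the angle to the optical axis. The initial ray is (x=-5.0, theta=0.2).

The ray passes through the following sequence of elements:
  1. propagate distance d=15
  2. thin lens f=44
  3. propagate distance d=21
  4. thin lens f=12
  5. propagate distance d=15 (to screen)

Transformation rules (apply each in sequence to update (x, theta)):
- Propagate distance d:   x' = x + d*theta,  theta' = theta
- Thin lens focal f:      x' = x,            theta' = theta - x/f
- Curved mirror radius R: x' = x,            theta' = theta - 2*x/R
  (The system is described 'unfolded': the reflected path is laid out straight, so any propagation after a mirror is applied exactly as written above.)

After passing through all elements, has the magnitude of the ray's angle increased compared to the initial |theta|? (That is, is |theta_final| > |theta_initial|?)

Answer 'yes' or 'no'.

Answer: no

Derivation:
Initial: x=-5.0000 theta=0.2000
After 1 (propagate distance d=15): x=-2.0000 theta=0.2000
After 2 (thin lens f=44): x=-2.0000 theta=27/110 (≈0.2455)
After 3 (propagate distance d=21): x=347/110 (≈3.1545) theta=27/110 (≈0.2455)
After 4 (thin lens f=12): x=347/110 (≈3.1545) theta=-23/1320 (≈-0.0174)
After 5 (propagate distance d=15 (to screen)): x=1273/440 (≈2.8932) theta=-23/1320 (≈-0.0174)
|theta_initial|=0.2000 |theta_final|=23/1320 (≈0.0174) -> not increased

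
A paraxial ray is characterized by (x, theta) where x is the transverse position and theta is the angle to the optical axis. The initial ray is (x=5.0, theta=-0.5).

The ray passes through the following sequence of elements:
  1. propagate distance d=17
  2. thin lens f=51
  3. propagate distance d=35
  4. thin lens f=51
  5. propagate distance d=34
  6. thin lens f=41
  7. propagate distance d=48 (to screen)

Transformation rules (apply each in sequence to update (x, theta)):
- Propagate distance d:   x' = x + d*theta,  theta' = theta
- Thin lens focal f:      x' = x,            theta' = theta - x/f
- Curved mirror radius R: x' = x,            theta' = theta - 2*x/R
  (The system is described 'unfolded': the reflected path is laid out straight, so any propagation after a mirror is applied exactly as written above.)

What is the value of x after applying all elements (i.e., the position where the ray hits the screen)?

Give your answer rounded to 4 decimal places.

Initial: x=5.0000 theta=-0.5000
After 1 (propagate distance d=17): x=-3.5000 theta=-0.5000
After 2 (thin lens f=51): x=-3.5000 theta=-22/51 (≈-0.4314)
After 3 (propagate distance d=35): x=-1897/102 (≈-18.5980) theta=-22/51 (≈-0.4314)
After 4 (thin lens f=51): x=-1897/102 (≈-18.5980) theta=-347/5202 (≈-0.0667)
After 5 (propagate distance d=34): x=-6385/306 (≈-20.8660) theta=-347/5202 (≈-0.0667)
After 6 (thin lens f=41): x=-6385/306 (≈-20.8660) theta=47159/106641 (≈0.4422)
After 7 (propagate distance d=48 (to screen)): x=76919/213282 (≈0.3606) theta=47159/106641 (≈0.4422)
Rounded to 4 decimal places: x = 0.3606

Answer: 0.3606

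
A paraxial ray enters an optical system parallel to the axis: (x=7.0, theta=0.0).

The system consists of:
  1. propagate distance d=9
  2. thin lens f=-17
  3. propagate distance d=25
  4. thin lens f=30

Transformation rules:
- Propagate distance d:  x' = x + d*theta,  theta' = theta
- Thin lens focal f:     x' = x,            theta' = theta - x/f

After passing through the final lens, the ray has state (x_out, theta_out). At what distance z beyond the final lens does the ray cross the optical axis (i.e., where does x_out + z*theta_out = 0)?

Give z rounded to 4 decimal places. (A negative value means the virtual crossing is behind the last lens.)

Initial: x=7.0000 theta=0.0000
After 1 (propagate distance d=9): x=7.0000 theta=0.0000
After 2 (thin lens f=-17): x=7.0000 theta=7/17 (≈0.4118)
After 3 (propagate distance d=25): x=294/17 (≈17.2941) theta=7/17 (≈0.4118)
After 4 (thin lens f=30): x=294/17 (≈17.2941) theta=-14/85 (≈-0.1647)
z_focus = -x_out/theta_out = -(294/17)/(-14/85) = 105.0000
Rounded to 4 decimal places: z = 105.0000

Answer: 105.0000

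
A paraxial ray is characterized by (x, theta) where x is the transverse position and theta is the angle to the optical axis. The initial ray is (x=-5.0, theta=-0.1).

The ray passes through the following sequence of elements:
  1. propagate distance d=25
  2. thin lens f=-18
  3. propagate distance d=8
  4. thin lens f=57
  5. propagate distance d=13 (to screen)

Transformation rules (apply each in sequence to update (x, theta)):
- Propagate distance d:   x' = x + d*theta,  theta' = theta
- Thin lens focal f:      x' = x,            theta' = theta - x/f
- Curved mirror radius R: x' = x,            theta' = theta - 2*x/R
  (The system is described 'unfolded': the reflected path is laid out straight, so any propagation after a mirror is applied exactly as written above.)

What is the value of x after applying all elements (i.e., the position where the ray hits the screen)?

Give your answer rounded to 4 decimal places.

Answer: -15.6968

Derivation:
Initial: x=-5.0000 theta=-0.1000
After 1 (propagate distance d=25): x=-7.5000 theta=-0.1000
After 2 (thin lens f=-18): x=-7.5000 theta=-31/60 (≈-0.5167)
After 3 (propagate distance d=8): x=-349/30 (≈-11.6333) theta=-31/60 (≈-0.5167)
After 4 (thin lens f=57): x=-349/30 (≈-11.6333) theta=-1069/3420 (≈-0.3126)
After 5 (propagate distance d=13 (to screen)): x=-53683/3420 (≈-15.6968) theta=-1069/3420 (≈-0.3126)
Rounded to 4 decimal places: x = -15.6968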